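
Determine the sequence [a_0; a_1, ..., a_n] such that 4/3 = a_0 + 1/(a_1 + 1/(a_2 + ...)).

Run the Euclidean algorithm on 4 and 3; the successive quotients are the partial quotients a_0, a_1, ... (each step inverts the fractional part left over by the previous one):
  4 = 1*3 + 1, so a_0 = 1.
  3 = 3*1 + 0, so a_1 = 3.
The remainder reaches 0 after 2 divisions, so the expansion has 2 partial quotients, read off in order.

[1; 3]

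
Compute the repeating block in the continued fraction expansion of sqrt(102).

Write x_i = (sqrt(102) + m_i)/d_i with (m_0, d_0) = (0, 1). a_0 = floor(sqrt(102)) = 10, since 10^2 = 100 <= 102 < 121 = 11^2.
Iterate m_{i+1} = d_i*a_i - m_i, d_{i+1} = (102 - m_{i+1}^2)/d_i, a_{i+1} = floor((a_0 + m_{i+1})/d_{i+1}):
  m_1 = 1*10 - 0 = 10, d_1 = (102 - 10^2)/1 = 2/1 = 2, a_1 = floor((10 + 10)/2) = 10.
  m_2 = 2*10 - 10 = 10, d_2 = (102 - 10^2)/2 = 2/2 = 1, a_2 = floor((10 + 10)/1) = 20.
  m_3 = 1*20 - 10 = 10, d_3 = (102 - 10^2)/1 = 2/1 = 2: (m_3, d_3) = (m_1, d_1) = (10, 2), so from here the quotients repeat a_1, a_2; the period length is 2.
Hence the expansion of sqrt(102) is a_0 = 10 followed by the repeating block 10, 20 (period 2).

[10; (10, 20)]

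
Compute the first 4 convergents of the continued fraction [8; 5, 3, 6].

8/1, 41/5, 131/16, 827/101

Using the convergent recurrence p_i = a_i*p_{i-1} + p_{i-2}, q_i = a_i*q_{i-1} + q_{i-2} with p_{-2}=0, p_{-1}=1, q_{-2}=1, q_{-1}=0:
  i=0: a_0=8, p_0 = 8*1 + 0 = 8, q_0 = 8*0 + 1 = 1.
  i=1: a_1=5, p_1 = 5*8 + 1 = 41, q_1 = 5*1 + 0 = 5.
  i=2: a_2=3, p_2 = 3*41 + 8 = 131, q_2 = 3*5 + 1 = 16.
  i=3: a_3=6, p_3 = 6*131 + 41 = 827, q_3 = 6*16 + 5 = 101.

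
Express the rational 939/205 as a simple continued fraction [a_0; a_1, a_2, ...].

[4; 1, 1, 2, 1, 1, 1, 1, 6]

Run the Euclidean algorithm on 939 and 205; the successive quotients are the partial quotients a_0, a_1, ... (each step inverts the fractional part left over by the previous one):
  939 = 4*205 + 119, so a_0 = 4.
  205 = 1*119 + 86, so a_1 = 1.
  119 = 1*86 + 33, so a_2 = 1.
  86 = 2*33 + 20, so a_3 = 2.
  33 = 1*20 + 13, so a_4 = 1.
  20 = 1*13 + 7, so a_5 = 1.
  13 = 1*7 + 6, so a_6 = 1.
  7 = 1*6 + 1, so a_7 = 1.
  6 = 6*1 + 0, so a_8 = 6.
The remainder reaches 0 after 9 divisions, so the expansion has 9 partial quotients, read off in order.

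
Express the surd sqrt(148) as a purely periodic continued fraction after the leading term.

Write x_i = (sqrt(148) + m_i)/d_i with (m_0, d_0) = (0, 1). a_0 = floor(sqrt(148)) = 12, since 12^2 = 144 <= 148 < 169 = 13^2.
Iterate m_{i+1} = d_i*a_i - m_i, d_{i+1} = (148 - m_{i+1}^2)/d_i, a_{i+1} = floor((a_0 + m_{i+1})/d_{i+1}):
  m_1 = 1*12 - 0 = 12, d_1 = (148 - 12^2)/1 = 4/1 = 4, a_1 = floor((12 + 12)/4) = 6.
  m_2 = 4*6 - 12 = 12, d_2 = (148 - 12^2)/4 = 4/4 = 1, a_2 = floor((12 + 12)/1) = 24.
  m_3 = 1*24 - 12 = 12, d_3 = (148 - 12^2)/1 = 4/1 = 4: (m_3, d_3) = (m_1, d_1) = (12, 4), so from here the quotients repeat a_1, a_2; the period length is 2.
Hence the expansion of sqrt(148) is a_0 = 12 followed by the repeating block 6, 24 (period 2).

[12; (6, 24)]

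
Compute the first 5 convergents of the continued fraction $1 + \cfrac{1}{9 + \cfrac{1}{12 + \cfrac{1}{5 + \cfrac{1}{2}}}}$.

Using the convergent recurrence p_i = a_i*p_{i-1} + p_{i-2}, q_i = a_i*q_{i-1} + q_{i-2} with p_{-2}=0, p_{-1}=1, q_{-2}=1, q_{-1}=0:
  i=0: a_0=1, p_0 = 1*1 + 0 = 1, q_0 = 1*0 + 1 = 1.
  i=1: a_1=9, p_1 = 9*1 + 1 = 10, q_1 = 9*1 + 0 = 9.
  i=2: a_2=12, p_2 = 12*10 + 1 = 121, q_2 = 12*9 + 1 = 109.
  i=3: a_3=5, p_3 = 5*121 + 10 = 615, q_3 = 5*109 + 9 = 554.
  i=4: a_4=2, p_4 = 2*615 + 121 = 1351, q_4 = 2*554 + 109 = 1217.

1/1, 10/9, 121/109, 615/554, 1351/1217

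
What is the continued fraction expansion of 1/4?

[0; 4]

Run the Euclidean algorithm on 1 and 4; the successive quotients are the partial quotients a_0, a_1, ... (each step inverts the fractional part left over by the previous one):
  1 = 0*4 + 1, so a_0 = 0.
  4 = 4*1 + 0, so a_1 = 4.
The remainder reaches 0 after 2 divisions, so the expansion has 2 partial quotients, read off in order.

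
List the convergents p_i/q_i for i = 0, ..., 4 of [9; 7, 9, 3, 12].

9/1, 64/7, 585/64, 1819/199, 22413/2452

Using the convergent recurrence p_i = a_i*p_{i-1} + p_{i-2}, q_i = a_i*q_{i-1} + q_{i-2} with p_{-2}=0, p_{-1}=1, q_{-2}=1, q_{-1}=0:
  i=0: a_0=9, p_0 = 9*1 + 0 = 9, q_0 = 9*0 + 1 = 1.
  i=1: a_1=7, p_1 = 7*9 + 1 = 64, q_1 = 7*1 + 0 = 7.
  i=2: a_2=9, p_2 = 9*64 + 9 = 585, q_2 = 9*7 + 1 = 64.
  i=3: a_3=3, p_3 = 3*585 + 64 = 1819, q_3 = 3*64 + 7 = 199.
  i=4: a_4=12, p_4 = 12*1819 + 585 = 22413, q_4 = 12*199 + 64 = 2452.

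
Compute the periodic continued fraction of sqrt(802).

[28; (3, 7, 1, 3, 6, 28, 6, 3, 1, 7, 3, 56)]

Write x_i = (sqrt(802) + m_i)/d_i with (m_0, d_0) = (0, 1). a_0 = floor(sqrt(802)) = 28, since 28^2 = 784 <= 802 < 841 = 29^2.
Iterate m_{i+1} = d_i*a_i - m_i, d_{i+1} = (802 - m_{i+1}^2)/d_i, a_{i+1} = floor((a_0 + m_{i+1})/d_{i+1}):
  m_1 = 1*28 - 0 = 28, d_1 = (802 - 28^2)/1 = 18/1 = 18, a_1 = floor((28 + 28)/18) = 3.
  m_2 = 18*3 - 28 = 26, d_2 = (802 - 26^2)/18 = 126/18 = 7, a_2 = floor((28 + 26)/7) = 7.
  m_3 = 7*7 - 26 = 23, d_3 = (802 - 23^2)/7 = 273/7 = 39, a_3 = floor((28 + 23)/39) = 1.
  m_4 = 39*1 - 23 = 16, d_4 = (802 - 16^2)/39 = 546/39 = 14, a_4 = floor((28 + 16)/14) = 3.
  m_5 = 14*3 - 16 = 26, d_5 = (802 - 26^2)/14 = 126/14 = 9, a_5 = floor((28 + 26)/9) = 6.
  m_6 = 9*6 - 26 = 28, d_6 = (802 - 28^2)/9 = 18/9 = 2, a_6 = floor((28 + 28)/2) = 28.
  m_7 = 2*28 - 28 = 28, d_7 = (802 - 28^2)/2 = 18/2 = 9, a_7 = floor((28 + 28)/9) = 6.
  m_8 = 9*6 - 28 = 26, d_8 = (802 - 26^2)/9 = 126/9 = 14, a_8 = floor((28 + 26)/14) = 3.
  m_9 = 14*3 - 26 = 16, d_9 = (802 - 16^2)/14 = 546/14 = 39, a_9 = floor((28 + 16)/39) = 1.
  m_10 = 39*1 - 16 = 23, d_10 = (802 - 23^2)/39 = 273/39 = 7, a_10 = floor((28 + 23)/7) = 7.
  m_11 = 7*7 - 23 = 26, d_11 = (802 - 26^2)/7 = 126/7 = 18, a_11 = floor((28 + 26)/18) = 3.
  m_12 = 18*3 - 26 = 28, d_12 = (802 - 28^2)/18 = 18/18 = 1, a_12 = floor((28 + 28)/1) = 56.
  m_13 = 1*56 - 28 = 28, d_13 = (802 - 28^2)/1 = 18/1 = 18: (m_13, d_13) = (m_1, d_1) = (28, 18), so from here the quotients repeat a_1, ..., a_12; the period length is 12.
Hence the expansion of sqrt(802) is a_0 = 28 followed by the repeating block 3, 7, 1, 3, 6, 28, 6, 3, 1, 7, 3, 56 (period 12).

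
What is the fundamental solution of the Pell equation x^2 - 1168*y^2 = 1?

(x, y) = (2281249, 66750)

First expand sqrt(1168) as a continued fraction. With x_i = (sqrt(1168) + m_i)/d_i and (m_0, d_0) = (0, 1): a_0 = floor(sqrt(1168)) = 34, since 34^2 = 1156 <= 1168 < 1225 = 35^2.
Iterate m_{i+1} = d_i*a_i - m_i, d_{i+1} = (1168 - m_{i+1}^2)/d_i, a_{i+1} = floor((a_0 + m_{i+1})/d_{i+1}):
  m_1 = 1*34 - 0 = 34, d_1 = (1168 - 34^2)/1 = 12/1 = 12, a_1 = floor((34 + 34)/12) = 5.
  m_2 = 12*5 - 34 = 26, d_2 = (1168 - 26^2)/12 = 492/12 = 41, a_2 = floor((34 + 26)/41) = 1.
  m_3 = 41*1 - 26 = 15, d_3 = (1168 - 15^2)/41 = 943/41 = 23, a_3 = floor((34 + 15)/23) = 2.
  m_4 = 23*2 - 15 = 31, d_4 = (1168 - 31^2)/23 = 207/23 = 9, a_4 = floor((34 + 31)/9) = 7.
  m_5 = 9*7 - 31 = 32, d_5 = (1168 - 32^2)/9 = 144/9 = 16, a_5 = floor((34 + 32)/16) = 4.
  m_6 = 16*4 - 32 = 32, d_6 = (1168 - 32^2)/16 = 144/16 = 9, a_6 = floor((34 + 32)/9) = 7.
  m_7 = 9*7 - 32 = 31, d_7 = (1168 - 31^2)/9 = 207/9 = 23, a_7 = floor((34 + 31)/23) = 2.
  m_8 = 23*2 - 31 = 15, d_8 = (1168 - 15^2)/23 = 943/23 = 41, a_8 = floor((34 + 15)/41) = 1.
  m_9 = 41*1 - 15 = 26, d_9 = (1168 - 26^2)/41 = 492/41 = 12, a_9 = floor((34 + 26)/12) = 5.
  m_10 = 12*5 - 26 = 34, d_10 = (1168 - 34^2)/12 = 12/12 = 1, a_10 = floor((34 + 34)/1) = 68.
  m_11 = 1*68 - 34 = 34, d_11 = (1168 - 34^2)/1 = 12/1 = 12: (m_11, d_11) = (m_1, d_1) = (34, 12), so from here the quotients repeat a_1, ..., a_10; the period length is 10.
So sqrt(1168) = [34; (5, 1, 2, 7, 4, 7, 2, 1, 5, 68)] with period length k = 10.
k is even, so the fundamental solution of x^2 - 1168y^2 = 1 is (p_{k-1}, q_{k-1}) = (p_9, q_9); compute convergents through index 9.
Convergents (p_i = a_i*p_{i-1} + p_{i-2}, q_i = a_i*q_{i-1} + q_{i-2} with p_{-2}=0, p_{-1}=1, q_{-2}=1, q_{-1}=0):
  i=0: a_0=34, p_0 = 34*1 + 0 = 34, q_0 = 34*0 + 1 = 1.
  i=1: a_1=5, p_1 = 5*34 + 1 = 171, q_1 = 5*1 + 0 = 5.
  i=2: a_2=1, p_2 = 1*171 + 34 = 205, q_2 = 1*5 + 1 = 6.
  i=3: a_3=2, p_3 = 2*205 + 171 = 581, q_3 = 2*6 + 5 = 17.
  i=4: a_4=7, p_4 = 7*581 + 205 = 4272, q_4 = 7*17 + 6 = 125.
  i=5: a_5=4, p_5 = 4*4272 + 581 = 17669, q_5 = 4*125 + 17 = 517.
  i=6: a_6=7, p_6 = 7*17669 + 4272 = 127955, q_6 = 7*517 + 125 = 3744.
  i=7: a_7=2, p_7 = 2*127955 + 17669 = 273579, q_7 = 2*3744 + 517 = 8005.
  i=8: a_8=1, p_8 = 1*273579 + 127955 = 401534, q_8 = 1*8005 + 3744 = 11749.
  i=9: a_9=5, p_9 = 5*401534 + 273579 = 2281249, q_9 = 5*11749 + 8005 = 66750.
Check: 2281249^2 - 1168*66750^2 = 5204097000001 - 5204097000000 = 1, so (x, y) = (2281249, 66750) solves the equation, and by the theorem it is the least positive solution.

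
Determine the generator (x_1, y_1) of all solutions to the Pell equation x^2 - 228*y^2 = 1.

First expand sqrt(228) as a continued fraction. With x_i = (sqrt(228) + m_i)/d_i and (m_0, d_0) = (0, 1): a_0 = floor(sqrt(228)) = 15, since 15^2 = 225 <= 228 < 256 = 16^2.
Iterate m_{i+1} = d_i*a_i - m_i, d_{i+1} = (228 - m_{i+1}^2)/d_i, a_{i+1} = floor((a_0 + m_{i+1})/d_{i+1}):
  m_1 = 1*15 - 0 = 15, d_1 = (228 - 15^2)/1 = 3/1 = 3, a_1 = floor((15 + 15)/3) = 10.
  m_2 = 3*10 - 15 = 15, d_2 = (228 - 15^2)/3 = 3/3 = 1, a_2 = floor((15 + 15)/1) = 30.
  m_3 = 1*30 - 15 = 15, d_3 = (228 - 15^2)/1 = 3/1 = 3: (m_3, d_3) = (m_1, d_1) = (15, 3), so from here the quotients repeat a_1, a_2; the period length is 2.
So sqrt(228) = [15; (10, 30)] with period length k = 2.
k is even, so the fundamental solution of x^2 - 228y^2 = 1 is (p_{k-1}, q_{k-1}) = (p_1, q_1); compute convergents through index 1.
Convergents (p_i = a_i*p_{i-1} + p_{i-2}, q_i = a_i*q_{i-1} + q_{i-2} with p_{-2}=0, p_{-1}=1, q_{-2}=1, q_{-1}=0):
  i=0: a_0=15, p_0 = 15*1 + 0 = 15, q_0 = 15*0 + 1 = 1.
  i=1: a_1=10, p_1 = 10*15 + 1 = 151, q_1 = 10*1 + 0 = 10.
Check: 151^2 - 228*10^2 = 22801 - 22800 = 1, so (x, y) = (151, 10) solves the equation, and by the theorem it is the least positive solution.

(x, y) = (151, 10)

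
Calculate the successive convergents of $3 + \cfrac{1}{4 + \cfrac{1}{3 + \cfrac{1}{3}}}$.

3/1, 13/4, 42/13, 139/43

Using the convergent recurrence p_i = a_i*p_{i-1} + p_{i-2}, q_i = a_i*q_{i-1} + q_{i-2} with p_{-2}=0, p_{-1}=1, q_{-2}=1, q_{-1}=0:
  i=0: a_0=3, p_0 = 3*1 + 0 = 3, q_0 = 3*0 + 1 = 1.
  i=1: a_1=4, p_1 = 4*3 + 1 = 13, q_1 = 4*1 + 0 = 4.
  i=2: a_2=3, p_2 = 3*13 + 3 = 42, q_2 = 3*4 + 1 = 13.
  i=3: a_3=3, p_3 = 3*42 + 13 = 139, q_3 = 3*13 + 4 = 43.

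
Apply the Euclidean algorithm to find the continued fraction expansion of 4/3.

[1; 3]

Run the Euclidean algorithm on 4 and 3; the successive quotients are the partial quotients a_0, a_1, ... (each step inverts the fractional part left over by the previous one):
  4 = 1*3 + 1, so a_0 = 1.
  3 = 3*1 + 0, so a_1 = 3.
The remainder reaches 0 after 2 divisions, so the expansion has 2 partial quotients, read off in order.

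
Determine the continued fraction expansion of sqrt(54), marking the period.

Write x_i = (sqrt(54) + m_i)/d_i with (m_0, d_0) = (0, 1). a_0 = floor(sqrt(54)) = 7, since 7^2 = 49 <= 54 < 64 = 8^2.
Iterate m_{i+1} = d_i*a_i - m_i, d_{i+1} = (54 - m_{i+1}^2)/d_i, a_{i+1} = floor((a_0 + m_{i+1})/d_{i+1}):
  m_1 = 1*7 - 0 = 7, d_1 = (54 - 7^2)/1 = 5/1 = 5, a_1 = floor((7 + 7)/5) = 2.
  m_2 = 5*2 - 7 = 3, d_2 = (54 - 3^2)/5 = 45/5 = 9, a_2 = floor((7 + 3)/9) = 1.
  m_3 = 9*1 - 3 = 6, d_3 = (54 - 6^2)/9 = 18/9 = 2, a_3 = floor((7 + 6)/2) = 6.
  m_4 = 2*6 - 6 = 6, d_4 = (54 - 6^2)/2 = 18/2 = 9, a_4 = floor((7 + 6)/9) = 1.
  m_5 = 9*1 - 6 = 3, d_5 = (54 - 3^2)/9 = 45/9 = 5, a_5 = floor((7 + 3)/5) = 2.
  m_6 = 5*2 - 3 = 7, d_6 = (54 - 7^2)/5 = 5/5 = 1, a_6 = floor((7 + 7)/1) = 14.
  m_7 = 1*14 - 7 = 7, d_7 = (54 - 7^2)/1 = 5/1 = 5: (m_7, d_7) = (m_1, d_1) = (7, 5), so from here the quotients repeat a_1, ..., a_6; the period length is 6.
Hence the expansion of sqrt(54) is a_0 = 7 followed by the repeating block 2, 1, 6, 1, 2, 14 (period 6).

[7; (2, 1, 6, 1, 2, 14)]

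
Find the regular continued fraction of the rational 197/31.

Run the Euclidean algorithm on 197 and 31; the successive quotients are the partial quotients a_0, a_1, ... (each step inverts the fractional part left over by the previous one):
  197 = 6*31 + 11, so a_0 = 6.
  31 = 2*11 + 9, so a_1 = 2.
  11 = 1*9 + 2, so a_2 = 1.
  9 = 4*2 + 1, so a_3 = 4.
  2 = 2*1 + 0, so a_4 = 2.
The remainder reaches 0 after 5 divisions, so the expansion has 5 partial quotients, read off in order.

[6; 2, 1, 4, 2]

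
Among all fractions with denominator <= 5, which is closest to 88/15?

29/5

Expand x = 88/15 as a continued fraction with the Euclidean algorithm:
  88 = 5*15 + 13, so a_0 = 5.
  15 = 1*13 + 2, so a_1 = 1.
  13 = 6*2 + 1, so a_2 = 6.
  2 = 2*1 + 0, so a_3 = 2.
so x = [5; 1, 6, 2].
Convergents (p_i = a_i*p_{i-1} + p_{i-2}, q_i = a_i*q_{i-1} + q_{i-2} with p_{-2}=0, p_{-1}=1, q_{-2}=1, q_{-1}=0), until the denominator exceeds 5:
  i=0: a_0=5, p_0 = 5*1 + 0 = 5, q_0 = 5*0 + 1 = 1.
  i=1: a_1=1, p_1 = 1*5 + 1 = 6, q_1 = 1*1 + 0 = 1.
  i=2: a_2=6, p_2 = 6*6 + 5 = 41, q_2 = 6*1 + 1 = 7.
q_2 = 7 > 5, so the last convergent with denominator <= 5 is p_1/q_1 = 6/1.
The closest fraction with denominator <= 5 is either p_1/q_1 or the intermediate fraction (k*p_1 + p_0)/(k*q_1 + q_0) with the largest k >= 1 whose denominator stays <= 5; these approach x as k grows, and every other convergent or intermediate fraction in range is farther away.
Largest k: floor((5 - q_0)/q_1) = floor((5 - 1)/1) = 4.
That gives (4*6 + 5)/(4*1 + 1) = 29/5.
Compare the errors: |x - 6/1| = |88*1 - 6*15|/(15*1) = 2/15, and |x - 29/5| = |88*5 - 29*15|/(15*5) = 5/75.
Cross-multiplying, 5*15 = 75 < 150 = 2*75, so 5/75 is smaller: the intermediate fraction 29/5 is closer to x than 6/1.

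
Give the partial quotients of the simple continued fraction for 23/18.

[1; 3, 1, 1, 2]

Run the Euclidean algorithm on 23 and 18; the successive quotients are the partial quotients a_0, a_1, ... (each step inverts the fractional part left over by the previous one):
  23 = 1*18 + 5, so a_0 = 1.
  18 = 3*5 + 3, so a_1 = 3.
  5 = 1*3 + 2, so a_2 = 1.
  3 = 1*2 + 1, so a_3 = 1.
  2 = 2*1 + 0, so a_4 = 2.
The remainder reaches 0 after 5 divisions, so the expansion has 5 partial quotients, read off in order.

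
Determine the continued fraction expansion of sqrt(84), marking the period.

Write x_i = (sqrt(84) + m_i)/d_i with (m_0, d_0) = (0, 1). a_0 = floor(sqrt(84)) = 9, since 9^2 = 81 <= 84 < 100 = 10^2.
Iterate m_{i+1} = d_i*a_i - m_i, d_{i+1} = (84 - m_{i+1}^2)/d_i, a_{i+1} = floor((a_0 + m_{i+1})/d_{i+1}):
  m_1 = 1*9 - 0 = 9, d_1 = (84 - 9^2)/1 = 3/1 = 3, a_1 = floor((9 + 9)/3) = 6.
  m_2 = 3*6 - 9 = 9, d_2 = (84 - 9^2)/3 = 3/3 = 1, a_2 = floor((9 + 9)/1) = 18.
  m_3 = 1*18 - 9 = 9, d_3 = (84 - 9^2)/1 = 3/1 = 3: (m_3, d_3) = (m_1, d_1) = (9, 3), so from here the quotients repeat a_1, a_2; the period length is 2.
Hence the expansion of sqrt(84) is a_0 = 9 followed by the repeating block 6, 18 (period 2).

[9; (6, 18)]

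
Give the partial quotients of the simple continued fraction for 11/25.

Run the Euclidean algorithm on 11 and 25; the successive quotients are the partial quotients a_0, a_1, ... (each step inverts the fractional part left over by the previous one):
  11 = 0*25 + 11, so a_0 = 0.
  25 = 2*11 + 3, so a_1 = 2.
  11 = 3*3 + 2, so a_2 = 3.
  3 = 1*2 + 1, so a_3 = 1.
  2 = 2*1 + 0, so a_4 = 2.
The remainder reaches 0 after 5 divisions, so the expansion has 5 partial quotients, read off in order.

[0; 2, 3, 1, 2]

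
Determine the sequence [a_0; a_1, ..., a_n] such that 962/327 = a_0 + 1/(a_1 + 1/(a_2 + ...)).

[2; 1, 16, 4, 1, 3]

Run the Euclidean algorithm on 962 and 327; the successive quotients are the partial quotients a_0, a_1, ... (each step inverts the fractional part left over by the previous one):
  962 = 2*327 + 308, so a_0 = 2.
  327 = 1*308 + 19, so a_1 = 1.
  308 = 16*19 + 4, so a_2 = 16.
  19 = 4*4 + 3, so a_3 = 4.
  4 = 1*3 + 1, so a_4 = 1.
  3 = 3*1 + 0, so a_5 = 3.
The remainder reaches 0 after 6 divisions, so the expansion has 6 partial quotients, read off in order.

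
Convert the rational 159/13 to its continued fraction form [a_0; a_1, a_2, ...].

[12; 4, 3]

Run the Euclidean algorithm on 159 and 13; the successive quotients are the partial quotients a_0, a_1, ... (each step inverts the fractional part left over by the previous one):
  159 = 12*13 + 3, so a_0 = 12.
  13 = 4*3 + 1, so a_1 = 4.
  3 = 3*1 + 0, so a_2 = 3.
The remainder reaches 0 after 3 divisions, so the expansion has 3 partial quotients, read off in order.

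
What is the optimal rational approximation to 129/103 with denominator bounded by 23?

5/4

Expand x = 129/103 as a continued fraction with the Euclidean algorithm:
  129 = 1*103 + 26, so a_0 = 1.
  103 = 3*26 + 25, so a_1 = 3.
  26 = 1*25 + 1, so a_2 = 1.
  25 = 25*1 + 0, so a_3 = 25.
so x = [1; 3, 1, 25].
Convergents (p_i = a_i*p_{i-1} + p_{i-2}, q_i = a_i*q_{i-1} + q_{i-2} with p_{-2}=0, p_{-1}=1, q_{-2}=1, q_{-1}=0), until the denominator exceeds 23:
  i=0: a_0=1, p_0 = 1*1 + 0 = 1, q_0 = 1*0 + 1 = 1.
  i=1: a_1=3, p_1 = 3*1 + 1 = 4, q_1 = 3*1 + 0 = 3.
  i=2: a_2=1, p_2 = 1*4 + 1 = 5, q_2 = 1*3 + 1 = 4.
  i=3: a_3=25, p_3 = 25*5 + 4 = 129, q_3 = 25*4 + 3 = 103.
q_3 = 103 > 23, so the last convergent with denominator <= 23 is p_2/q_2 = 5/4.
The closest fraction with denominator <= 23 is either p_2/q_2 or the intermediate fraction (k*p_2 + p_1)/(k*q_2 + q_1) with the largest k >= 1 whose denominator stays <= 23; these approach x as k grows, and every other convergent or intermediate fraction in range is farther away.
Largest k: floor((23 - q_1)/q_2) = floor((23 - 3)/4) = 5.
That gives (5*5 + 4)/(5*4 + 3) = 29/23.
Compare the errors: |x - 5/4| = |129*4 - 5*103|/(103*4) = 1/412, and |x - 29/23| = |129*23 - 29*103|/(103*23) = 20/2369.
Cross-multiplying, 1*2369 = 2369 < 8240 = 20*412, so 1/412 is smaller: the convergent 5/4 is closer to x than 29/23.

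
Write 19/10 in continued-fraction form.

Run the Euclidean algorithm on 19 and 10; the successive quotients are the partial quotients a_0, a_1, ... (each step inverts the fractional part left over by the previous one):
  19 = 1*10 + 9, so a_0 = 1.
  10 = 1*9 + 1, so a_1 = 1.
  9 = 9*1 + 0, so a_2 = 9.
The remainder reaches 0 after 3 divisions, so the expansion has 3 partial quotients, read off in order.

[1; 1, 9]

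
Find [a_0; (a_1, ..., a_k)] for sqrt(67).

Write x_i = (sqrt(67) + m_i)/d_i with (m_0, d_0) = (0, 1). a_0 = floor(sqrt(67)) = 8, since 8^2 = 64 <= 67 < 81 = 9^2.
Iterate m_{i+1} = d_i*a_i - m_i, d_{i+1} = (67 - m_{i+1}^2)/d_i, a_{i+1} = floor((a_0 + m_{i+1})/d_{i+1}):
  m_1 = 1*8 - 0 = 8, d_1 = (67 - 8^2)/1 = 3/1 = 3, a_1 = floor((8 + 8)/3) = 5.
  m_2 = 3*5 - 8 = 7, d_2 = (67 - 7^2)/3 = 18/3 = 6, a_2 = floor((8 + 7)/6) = 2.
  m_3 = 6*2 - 7 = 5, d_3 = (67 - 5^2)/6 = 42/6 = 7, a_3 = floor((8 + 5)/7) = 1.
  m_4 = 7*1 - 5 = 2, d_4 = (67 - 2^2)/7 = 63/7 = 9, a_4 = floor((8 + 2)/9) = 1.
  m_5 = 9*1 - 2 = 7, d_5 = (67 - 7^2)/9 = 18/9 = 2, a_5 = floor((8 + 7)/2) = 7.
  m_6 = 2*7 - 7 = 7, d_6 = (67 - 7^2)/2 = 18/2 = 9, a_6 = floor((8 + 7)/9) = 1.
  m_7 = 9*1 - 7 = 2, d_7 = (67 - 2^2)/9 = 63/9 = 7, a_7 = floor((8 + 2)/7) = 1.
  m_8 = 7*1 - 2 = 5, d_8 = (67 - 5^2)/7 = 42/7 = 6, a_8 = floor((8 + 5)/6) = 2.
  m_9 = 6*2 - 5 = 7, d_9 = (67 - 7^2)/6 = 18/6 = 3, a_9 = floor((8 + 7)/3) = 5.
  m_10 = 3*5 - 7 = 8, d_10 = (67 - 8^2)/3 = 3/3 = 1, a_10 = floor((8 + 8)/1) = 16.
  m_11 = 1*16 - 8 = 8, d_11 = (67 - 8^2)/1 = 3/1 = 3: (m_11, d_11) = (m_1, d_1) = (8, 3), so from here the quotients repeat a_1, ..., a_10; the period length is 10.
Hence the expansion of sqrt(67) is a_0 = 8 followed by the repeating block 5, 2, 1, 1, 7, 1, 1, 2, 5, 16 (period 10).

[8; (5, 2, 1, 1, 7, 1, 1, 2, 5, 16)]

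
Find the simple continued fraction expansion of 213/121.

[1; 1, 3, 5, 1, 4]

Run the Euclidean algorithm on 213 and 121; the successive quotients are the partial quotients a_0, a_1, ... (each step inverts the fractional part left over by the previous one):
  213 = 1*121 + 92, so a_0 = 1.
  121 = 1*92 + 29, so a_1 = 1.
  92 = 3*29 + 5, so a_2 = 3.
  29 = 5*5 + 4, so a_3 = 5.
  5 = 1*4 + 1, so a_4 = 1.
  4 = 4*1 + 0, so a_5 = 4.
The remainder reaches 0 after 6 divisions, so the expansion has 6 partial quotients, read off in order.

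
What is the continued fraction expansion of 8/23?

Run the Euclidean algorithm on 8 and 23; the successive quotients are the partial quotients a_0, a_1, ... (each step inverts the fractional part left over by the previous one):
  8 = 0*23 + 8, so a_0 = 0.
  23 = 2*8 + 7, so a_1 = 2.
  8 = 1*7 + 1, so a_2 = 1.
  7 = 7*1 + 0, so a_3 = 7.
The remainder reaches 0 after 4 divisions, so the expansion has 4 partial quotients, read off in order.

[0; 2, 1, 7]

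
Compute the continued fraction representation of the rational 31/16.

Run the Euclidean algorithm on 31 and 16; the successive quotients are the partial quotients a_0, a_1, ... (each step inverts the fractional part left over by the previous one):
  31 = 1*16 + 15, so a_0 = 1.
  16 = 1*15 + 1, so a_1 = 1.
  15 = 15*1 + 0, so a_2 = 15.
The remainder reaches 0 after 3 divisions, so the expansion has 3 partial quotients, read off in order.

[1; 1, 15]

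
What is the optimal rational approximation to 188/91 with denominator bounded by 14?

29/14

Expand x = 188/91 as a continued fraction with the Euclidean algorithm:
  188 = 2*91 + 6, so a_0 = 2.
  91 = 15*6 + 1, so a_1 = 15.
  6 = 6*1 + 0, so a_2 = 6.
so x = [2; 15, 6].
Convergents (p_i = a_i*p_{i-1} + p_{i-2}, q_i = a_i*q_{i-1} + q_{i-2} with p_{-2}=0, p_{-1}=1, q_{-2}=1, q_{-1}=0), until the denominator exceeds 14:
  i=0: a_0=2, p_0 = 2*1 + 0 = 2, q_0 = 2*0 + 1 = 1.
  i=1: a_1=15, p_1 = 15*2 + 1 = 31, q_1 = 15*1 + 0 = 15.
q_1 = 15 > 14, so the last convergent with denominator <= 14 is p_0/q_0 = 2/1.
The closest fraction with denominator <= 14 is either p_0/q_0 or the intermediate fraction (k*p_0 + p_{-1})/(k*q_0 + q_{-1}) with the largest k >= 1 whose denominator stays <= 14; these approach x as k grows, and every other convergent or intermediate fraction in range is farther away.
Largest k: floor((14 - q_{-1})/q_0) = floor((14 - 0)/1) = 14 (using the seeds p_{-1} = 1, q_{-1} = 0).
That gives (14*2 + 1)/(14*1 + 0) = 29/14.
Compare the errors: |x - 2/1| = |188*1 - 2*91|/(91*1) = 6/91, and |x - 29/14| = |188*14 - 29*91|/(91*14) = 7/1274.
Cross-multiplying, 7*91 = 637 < 7644 = 6*1274, so 7/1274 is smaller: the intermediate fraction 29/14 is closer to x than 2/1.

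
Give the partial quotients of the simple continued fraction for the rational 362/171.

Run the Euclidean algorithm on 362 and 171; the successive quotients are the partial quotients a_0, a_1, ... (each step inverts the fractional part left over by the previous one):
  362 = 2*171 + 20, so a_0 = 2.
  171 = 8*20 + 11, so a_1 = 8.
  20 = 1*11 + 9, so a_2 = 1.
  11 = 1*9 + 2, so a_3 = 1.
  9 = 4*2 + 1, so a_4 = 4.
  2 = 2*1 + 0, so a_5 = 2.
The remainder reaches 0 after 6 divisions, so the expansion has 6 partial quotients, read off in order.

[2; 8, 1, 1, 4, 2]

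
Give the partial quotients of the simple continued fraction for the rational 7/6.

[1; 6]

Run the Euclidean algorithm on 7 and 6; the successive quotients are the partial quotients a_0, a_1, ... (each step inverts the fractional part left over by the previous one):
  7 = 1*6 + 1, so a_0 = 1.
  6 = 6*1 + 0, so a_1 = 6.
The remainder reaches 0 after 2 divisions, so the expansion has 2 partial quotients, read off in order.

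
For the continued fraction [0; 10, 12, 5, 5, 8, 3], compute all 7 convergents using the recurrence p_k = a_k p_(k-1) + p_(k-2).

Using the convergent recurrence p_i = a_i*p_{i-1} + p_{i-2}, q_i = a_i*q_{i-1} + q_{i-2} with p_{-2}=0, p_{-1}=1, q_{-2}=1, q_{-1}=0:
  i=0: a_0=0, p_0 = 0*1 + 0 = 0, q_0 = 0*0 + 1 = 1.
  i=1: a_1=10, p_1 = 10*0 + 1 = 1, q_1 = 10*1 + 0 = 10.
  i=2: a_2=12, p_2 = 12*1 + 0 = 12, q_2 = 12*10 + 1 = 121.
  i=3: a_3=5, p_3 = 5*12 + 1 = 61, q_3 = 5*121 + 10 = 615.
  i=4: a_4=5, p_4 = 5*61 + 12 = 317, q_4 = 5*615 + 121 = 3196.
  i=5: a_5=8, p_5 = 8*317 + 61 = 2597, q_5 = 8*3196 + 615 = 26183.
  i=6: a_6=3, p_6 = 3*2597 + 317 = 8108, q_6 = 3*26183 + 3196 = 81745.

0/1, 1/10, 12/121, 61/615, 317/3196, 2597/26183, 8108/81745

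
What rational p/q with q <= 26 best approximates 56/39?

33/23

Expand x = 56/39 as a continued fraction with the Euclidean algorithm:
  56 = 1*39 + 17, so a_0 = 1.
  39 = 2*17 + 5, so a_1 = 2.
  17 = 3*5 + 2, so a_2 = 3.
  5 = 2*2 + 1, so a_3 = 2.
  2 = 2*1 + 0, so a_4 = 2.
so x = [1; 2, 3, 2, 2].
Convergents (p_i = a_i*p_{i-1} + p_{i-2}, q_i = a_i*q_{i-1} + q_{i-2} with p_{-2}=0, p_{-1}=1, q_{-2}=1, q_{-1}=0), until the denominator exceeds 26:
  i=0: a_0=1, p_0 = 1*1 + 0 = 1, q_0 = 1*0 + 1 = 1.
  i=1: a_1=2, p_1 = 2*1 + 1 = 3, q_1 = 2*1 + 0 = 2.
  i=2: a_2=3, p_2 = 3*3 + 1 = 10, q_2 = 3*2 + 1 = 7.
  i=3: a_3=2, p_3 = 2*10 + 3 = 23, q_3 = 2*7 + 2 = 16.
  i=4: a_4=2, p_4 = 2*23 + 10 = 56, q_4 = 2*16 + 7 = 39.
q_4 = 39 > 26, so the last convergent with denominator <= 26 is p_3/q_3 = 23/16.
The closest fraction with denominator <= 26 is either p_3/q_3 or the intermediate fraction (k*p_3 + p_2)/(k*q_3 + q_2) with the largest k >= 1 whose denominator stays <= 26; these approach x as k grows, and every other convergent or intermediate fraction in range is farther away.
Largest k: floor((26 - q_2)/q_3) = floor((26 - 7)/16) = 1.
That gives (1*23 + 10)/(1*16 + 7) = 33/23.
Compare the errors: |x - 23/16| = |56*16 - 23*39|/(39*16) = 1/624, and |x - 33/23| = |56*23 - 33*39|/(39*23) = 1/897.
Cross-multiplying, 1*624 = 624 < 897 = 1*897, so 1/897 is smaller: the intermediate fraction 33/23 is closer to x than 23/16.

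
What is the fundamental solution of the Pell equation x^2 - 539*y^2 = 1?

First expand sqrt(539) as a continued fraction. With x_i = (sqrt(539) + m_i)/d_i and (m_0, d_0) = (0, 1): a_0 = floor(sqrt(539)) = 23, since 23^2 = 529 <= 539 < 576 = 24^2.
Iterate m_{i+1} = d_i*a_i - m_i, d_{i+1} = (539 - m_{i+1}^2)/d_i, a_{i+1} = floor((a_0 + m_{i+1})/d_{i+1}):
  m_1 = 1*23 - 0 = 23, d_1 = (539 - 23^2)/1 = 10/1 = 10, a_1 = floor((23 + 23)/10) = 4.
  m_2 = 10*4 - 23 = 17, d_2 = (539 - 17^2)/10 = 250/10 = 25, a_2 = floor((23 + 17)/25) = 1.
  m_3 = 25*1 - 17 = 8, d_3 = (539 - 8^2)/25 = 475/25 = 19, a_3 = floor((23 + 8)/19) = 1.
  m_4 = 19*1 - 8 = 11, d_4 = (539 - 11^2)/19 = 418/19 = 22, a_4 = floor((23 + 11)/22) = 1.
  m_5 = 22*1 - 11 = 11, d_5 = (539 - 11^2)/22 = 418/22 = 19, a_5 = floor((23 + 11)/19) = 1.
  m_6 = 19*1 - 11 = 8, d_6 = (539 - 8^2)/19 = 475/19 = 25, a_6 = floor((23 + 8)/25) = 1.
  m_7 = 25*1 - 8 = 17, d_7 = (539 - 17^2)/25 = 250/25 = 10, a_7 = floor((23 + 17)/10) = 4.
  m_8 = 10*4 - 17 = 23, d_8 = (539 - 23^2)/10 = 10/10 = 1, a_8 = floor((23 + 23)/1) = 46.
  m_9 = 1*46 - 23 = 23, d_9 = (539 - 23^2)/1 = 10/1 = 10: (m_9, d_9) = (m_1, d_1) = (23, 10), so from here the quotients repeat a_1, ..., a_8; the period length is 8.
So sqrt(539) = [23; (4, 1, 1, 1, 1, 1, 4, 46)] with period length k = 8.
k is even, so the fundamental solution of x^2 - 539y^2 = 1 is (p_{k-1}, q_{k-1}) = (p_7, q_7); compute convergents through index 7.
Convergents (p_i = a_i*p_{i-1} + p_{i-2}, q_i = a_i*q_{i-1} + q_{i-2} with p_{-2}=0, p_{-1}=1, q_{-2}=1, q_{-1}=0):
  i=0: a_0=23, p_0 = 23*1 + 0 = 23, q_0 = 23*0 + 1 = 1.
  i=1: a_1=4, p_1 = 4*23 + 1 = 93, q_1 = 4*1 + 0 = 4.
  i=2: a_2=1, p_2 = 1*93 + 23 = 116, q_2 = 1*4 + 1 = 5.
  i=3: a_3=1, p_3 = 1*116 + 93 = 209, q_3 = 1*5 + 4 = 9.
  i=4: a_4=1, p_4 = 1*209 + 116 = 325, q_4 = 1*9 + 5 = 14.
  i=5: a_5=1, p_5 = 1*325 + 209 = 534, q_5 = 1*14 + 9 = 23.
  i=6: a_6=1, p_6 = 1*534 + 325 = 859, q_6 = 1*23 + 14 = 37.
  i=7: a_7=4, p_7 = 4*859 + 534 = 3970, q_7 = 4*37 + 23 = 171.
Check: 3970^2 - 539*171^2 = 15760900 - 15760899 = 1, so (x, y) = (3970, 171) solves the equation, and by the theorem it is the least positive solution.

(x, y) = (3970, 171)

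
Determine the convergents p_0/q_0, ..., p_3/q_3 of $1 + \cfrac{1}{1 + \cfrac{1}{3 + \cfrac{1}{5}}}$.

1/1, 2/1, 7/4, 37/21

Using the convergent recurrence p_i = a_i*p_{i-1} + p_{i-2}, q_i = a_i*q_{i-1} + q_{i-2} with p_{-2}=0, p_{-1}=1, q_{-2}=1, q_{-1}=0:
  i=0: a_0=1, p_0 = 1*1 + 0 = 1, q_0 = 1*0 + 1 = 1.
  i=1: a_1=1, p_1 = 1*1 + 1 = 2, q_1 = 1*1 + 0 = 1.
  i=2: a_2=3, p_2 = 3*2 + 1 = 7, q_2 = 3*1 + 1 = 4.
  i=3: a_3=5, p_3 = 5*7 + 2 = 37, q_3 = 5*4 + 1 = 21.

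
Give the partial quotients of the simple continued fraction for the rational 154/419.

[0; 2, 1, 2, 1, 1, 2, 1, 1, 3]

Run the Euclidean algorithm on 154 and 419; the successive quotients are the partial quotients a_0, a_1, ... (each step inverts the fractional part left over by the previous one):
  154 = 0*419 + 154, so a_0 = 0.
  419 = 2*154 + 111, so a_1 = 2.
  154 = 1*111 + 43, so a_2 = 1.
  111 = 2*43 + 25, so a_3 = 2.
  43 = 1*25 + 18, so a_4 = 1.
  25 = 1*18 + 7, so a_5 = 1.
  18 = 2*7 + 4, so a_6 = 2.
  7 = 1*4 + 3, so a_7 = 1.
  4 = 1*3 + 1, so a_8 = 1.
  3 = 3*1 + 0, so a_9 = 3.
The remainder reaches 0 after 10 divisions, so the expansion has 10 partial quotients, read off in order.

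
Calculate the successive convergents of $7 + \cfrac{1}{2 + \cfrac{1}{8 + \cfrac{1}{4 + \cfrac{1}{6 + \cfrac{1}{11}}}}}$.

Using the convergent recurrence p_i = a_i*p_{i-1} + p_{i-2}, q_i = a_i*q_{i-1} + q_{i-2} with p_{-2}=0, p_{-1}=1, q_{-2}=1, q_{-1}=0:
  i=0: a_0=7, p_0 = 7*1 + 0 = 7, q_0 = 7*0 + 1 = 1.
  i=1: a_1=2, p_1 = 2*7 + 1 = 15, q_1 = 2*1 + 0 = 2.
  i=2: a_2=8, p_2 = 8*15 + 7 = 127, q_2 = 8*2 + 1 = 17.
  i=3: a_3=4, p_3 = 4*127 + 15 = 523, q_3 = 4*17 + 2 = 70.
  i=4: a_4=6, p_4 = 6*523 + 127 = 3265, q_4 = 6*70 + 17 = 437.
  i=5: a_5=11, p_5 = 11*3265 + 523 = 36438, q_5 = 11*437 + 70 = 4877.

7/1, 15/2, 127/17, 523/70, 3265/437, 36438/4877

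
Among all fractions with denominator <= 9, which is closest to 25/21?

6/5

Expand x = 25/21 as a continued fraction with the Euclidean algorithm:
  25 = 1*21 + 4, so a_0 = 1.
  21 = 5*4 + 1, so a_1 = 5.
  4 = 4*1 + 0, so a_2 = 4.
so x = [1; 5, 4].
Convergents (p_i = a_i*p_{i-1} + p_{i-2}, q_i = a_i*q_{i-1} + q_{i-2} with p_{-2}=0, p_{-1}=1, q_{-2}=1, q_{-1}=0), until the denominator exceeds 9:
  i=0: a_0=1, p_0 = 1*1 + 0 = 1, q_0 = 1*0 + 1 = 1.
  i=1: a_1=5, p_1 = 5*1 + 1 = 6, q_1 = 5*1 + 0 = 5.
  i=2: a_2=4, p_2 = 4*6 + 1 = 25, q_2 = 4*5 + 1 = 21.
q_2 = 21 > 9, so the last convergent with denominator <= 9 is p_1/q_1 = 6/5.
The closest fraction with denominator <= 9 is either p_1/q_1 or the intermediate fraction (k*p_1 + p_0)/(k*q_1 + q_0) with the largest k >= 1 whose denominator stays <= 9; these approach x as k grows, and every other convergent or intermediate fraction in range is farther away.
Largest k: floor((9 - q_0)/q_1) = floor((9 - 1)/5) = 1.
That gives (1*6 + 1)/(1*5 + 1) = 7/6.
Compare the errors: |x - 6/5| = |25*5 - 6*21|/(21*5) = 1/105, and |x - 7/6| = |25*6 - 7*21|/(21*6) = 3/126.
Cross-multiplying, 1*126 = 126 < 315 = 3*105, so 1/105 is smaller: the convergent 6/5 is closer to x than 7/6.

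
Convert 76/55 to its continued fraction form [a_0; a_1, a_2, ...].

[1; 2, 1, 1, 1, 1, 1, 2]

Run the Euclidean algorithm on 76 and 55; the successive quotients are the partial quotients a_0, a_1, ... (each step inverts the fractional part left over by the previous one):
  76 = 1*55 + 21, so a_0 = 1.
  55 = 2*21 + 13, so a_1 = 2.
  21 = 1*13 + 8, so a_2 = 1.
  13 = 1*8 + 5, so a_3 = 1.
  8 = 1*5 + 3, so a_4 = 1.
  5 = 1*3 + 2, so a_5 = 1.
  3 = 1*2 + 1, so a_6 = 1.
  2 = 2*1 + 0, so a_7 = 2.
The remainder reaches 0 after 8 divisions, so the expansion has 8 partial quotients, read off in order.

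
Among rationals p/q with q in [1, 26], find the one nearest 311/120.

Expand x = 311/120 as a continued fraction with the Euclidean algorithm:
  311 = 2*120 + 71, so a_0 = 2.
  120 = 1*71 + 49, so a_1 = 1.
  71 = 1*49 + 22, so a_2 = 1.
  49 = 2*22 + 5, so a_3 = 2.
  22 = 4*5 + 2, so a_4 = 4.
  5 = 2*2 + 1, so a_5 = 2.
  2 = 2*1 + 0, so a_6 = 2.
so x = [2; 1, 1, 2, 4, 2, 2].
Convergents (p_i = a_i*p_{i-1} + p_{i-2}, q_i = a_i*q_{i-1} + q_{i-2} with p_{-2}=0, p_{-1}=1, q_{-2}=1, q_{-1}=0), until the denominator exceeds 26:
  i=0: a_0=2, p_0 = 2*1 + 0 = 2, q_0 = 2*0 + 1 = 1.
  i=1: a_1=1, p_1 = 1*2 + 1 = 3, q_1 = 1*1 + 0 = 1.
  i=2: a_2=1, p_2 = 1*3 + 2 = 5, q_2 = 1*1 + 1 = 2.
  i=3: a_3=2, p_3 = 2*5 + 3 = 13, q_3 = 2*2 + 1 = 5.
  i=4: a_4=4, p_4 = 4*13 + 5 = 57, q_4 = 4*5 + 2 = 22.
  i=5: a_5=2, p_5 = 2*57 + 13 = 127, q_5 = 2*22 + 5 = 49.
q_5 = 49 > 26, so the last convergent with denominator <= 26 is p_4/q_4 = 57/22.
The closest fraction with denominator <= 26 is either p_4/q_4 or the intermediate fraction (k*p_4 + p_3)/(k*q_4 + q_3) with the largest k >= 1 whose denominator stays <= 26; these approach x as k grows, and every other convergent or intermediate fraction in range is farther away.
Largest k: floor((26 - q_3)/q_4) = floor((26 - 5)/22) = 0.
Since k = 0, no intermediate fraction beyond p_4/q_4 has denominator <= 26, so the convergent 57/22 is the closest (its error is |311*22 - 57*120|/(120*22) = 2/2640).

57/22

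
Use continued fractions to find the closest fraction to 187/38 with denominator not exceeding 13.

64/13

Expand x = 187/38 as a continued fraction with the Euclidean algorithm:
  187 = 4*38 + 35, so a_0 = 4.
  38 = 1*35 + 3, so a_1 = 1.
  35 = 11*3 + 2, so a_2 = 11.
  3 = 1*2 + 1, so a_3 = 1.
  2 = 2*1 + 0, so a_4 = 2.
so x = [4; 1, 11, 1, 2].
Convergents (p_i = a_i*p_{i-1} + p_{i-2}, q_i = a_i*q_{i-1} + q_{i-2} with p_{-2}=0, p_{-1}=1, q_{-2}=1, q_{-1}=0), until the denominator exceeds 13:
  i=0: a_0=4, p_0 = 4*1 + 0 = 4, q_0 = 4*0 + 1 = 1.
  i=1: a_1=1, p_1 = 1*4 + 1 = 5, q_1 = 1*1 + 0 = 1.
  i=2: a_2=11, p_2 = 11*5 + 4 = 59, q_2 = 11*1 + 1 = 12.
  i=3: a_3=1, p_3 = 1*59 + 5 = 64, q_3 = 1*12 + 1 = 13.
  i=4: a_4=2, p_4 = 2*64 + 59 = 187, q_4 = 2*13 + 12 = 38.
q_4 = 38 > 13, so the last convergent with denominator <= 13 is p_3/q_3 = 64/13.
The closest fraction with denominator <= 13 is either p_3/q_3 or the intermediate fraction (k*p_3 + p_2)/(k*q_3 + q_2) with the largest k >= 1 whose denominator stays <= 13; these approach x as k grows, and every other convergent or intermediate fraction in range is farther away.
Largest k: floor((13 - q_2)/q_3) = floor((13 - 12)/13) = 0.
Since k = 0, no intermediate fraction beyond p_3/q_3 has denominator <= 13, so the convergent 64/13 is the closest (its error is |187*13 - 64*38|/(38*13) = 1/494).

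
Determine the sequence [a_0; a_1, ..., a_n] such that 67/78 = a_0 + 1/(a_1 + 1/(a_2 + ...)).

Run the Euclidean algorithm on 67 and 78; the successive quotients are the partial quotients a_0, a_1, ... (each step inverts the fractional part left over by the previous one):
  67 = 0*78 + 67, so a_0 = 0.
  78 = 1*67 + 11, so a_1 = 1.
  67 = 6*11 + 1, so a_2 = 6.
  11 = 11*1 + 0, so a_3 = 11.
The remainder reaches 0 after 4 divisions, so the expansion has 4 partial quotients, read off in order.

[0; 1, 6, 11]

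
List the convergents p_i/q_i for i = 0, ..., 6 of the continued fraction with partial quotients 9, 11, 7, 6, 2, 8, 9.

9/1, 100/11, 709/78, 4354/479, 9417/1036, 79690/8767, 726627/79939

Using the convergent recurrence p_i = a_i*p_{i-1} + p_{i-2}, q_i = a_i*q_{i-1} + q_{i-2} with p_{-2}=0, p_{-1}=1, q_{-2}=1, q_{-1}=0:
  i=0: a_0=9, p_0 = 9*1 + 0 = 9, q_0 = 9*0 + 1 = 1.
  i=1: a_1=11, p_1 = 11*9 + 1 = 100, q_1 = 11*1 + 0 = 11.
  i=2: a_2=7, p_2 = 7*100 + 9 = 709, q_2 = 7*11 + 1 = 78.
  i=3: a_3=6, p_3 = 6*709 + 100 = 4354, q_3 = 6*78 + 11 = 479.
  i=4: a_4=2, p_4 = 2*4354 + 709 = 9417, q_4 = 2*479 + 78 = 1036.
  i=5: a_5=8, p_5 = 8*9417 + 4354 = 79690, q_5 = 8*1036 + 479 = 8767.
  i=6: a_6=9, p_6 = 9*79690 + 9417 = 726627, q_6 = 9*8767 + 1036 = 79939.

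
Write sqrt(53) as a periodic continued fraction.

[7; (3, 1, 1, 3, 14)]

Write x_i = (sqrt(53) + m_i)/d_i with (m_0, d_0) = (0, 1). a_0 = floor(sqrt(53)) = 7, since 7^2 = 49 <= 53 < 64 = 8^2.
Iterate m_{i+1} = d_i*a_i - m_i, d_{i+1} = (53 - m_{i+1}^2)/d_i, a_{i+1} = floor((a_0 + m_{i+1})/d_{i+1}):
  m_1 = 1*7 - 0 = 7, d_1 = (53 - 7^2)/1 = 4/1 = 4, a_1 = floor((7 + 7)/4) = 3.
  m_2 = 4*3 - 7 = 5, d_2 = (53 - 5^2)/4 = 28/4 = 7, a_2 = floor((7 + 5)/7) = 1.
  m_3 = 7*1 - 5 = 2, d_3 = (53 - 2^2)/7 = 49/7 = 7, a_3 = floor((7 + 2)/7) = 1.
  m_4 = 7*1 - 2 = 5, d_4 = (53 - 5^2)/7 = 28/7 = 4, a_4 = floor((7 + 5)/4) = 3.
  m_5 = 4*3 - 5 = 7, d_5 = (53 - 7^2)/4 = 4/4 = 1, a_5 = floor((7 + 7)/1) = 14.
  m_6 = 1*14 - 7 = 7, d_6 = (53 - 7^2)/1 = 4/1 = 4: (m_6, d_6) = (m_1, d_1) = (7, 4), so from here the quotients repeat a_1, ..., a_5; the period length is 5.
Hence the expansion of sqrt(53) is a_0 = 7 followed by the repeating block 3, 1, 1, 3, 14 (period 5).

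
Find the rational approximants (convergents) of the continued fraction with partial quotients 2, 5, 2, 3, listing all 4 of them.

2/1, 11/5, 24/11, 83/38

Using the convergent recurrence p_i = a_i*p_{i-1} + p_{i-2}, q_i = a_i*q_{i-1} + q_{i-2} with p_{-2}=0, p_{-1}=1, q_{-2}=1, q_{-1}=0:
  i=0: a_0=2, p_0 = 2*1 + 0 = 2, q_0 = 2*0 + 1 = 1.
  i=1: a_1=5, p_1 = 5*2 + 1 = 11, q_1 = 5*1 + 0 = 5.
  i=2: a_2=2, p_2 = 2*11 + 2 = 24, q_2 = 2*5 + 1 = 11.
  i=3: a_3=3, p_3 = 3*24 + 11 = 83, q_3 = 3*11 + 5 = 38.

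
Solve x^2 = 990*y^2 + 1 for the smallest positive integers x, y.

(x, y) = (881, 28)

First expand sqrt(990) as a continued fraction. With x_i = (sqrt(990) + m_i)/d_i and (m_0, d_0) = (0, 1): a_0 = floor(sqrt(990)) = 31, since 31^2 = 961 <= 990 < 1024 = 32^2.
Iterate m_{i+1} = d_i*a_i - m_i, d_{i+1} = (990 - m_{i+1}^2)/d_i, a_{i+1} = floor((a_0 + m_{i+1})/d_{i+1}):
  m_1 = 1*31 - 0 = 31, d_1 = (990 - 31^2)/1 = 29/1 = 29, a_1 = floor((31 + 31)/29) = 2.
  m_2 = 29*2 - 31 = 27, d_2 = (990 - 27^2)/29 = 261/29 = 9, a_2 = floor((31 + 27)/9) = 6.
  m_3 = 9*6 - 27 = 27, d_3 = (990 - 27^2)/9 = 261/9 = 29, a_3 = floor((31 + 27)/29) = 2.
  m_4 = 29*2 - 27 = 31, d_4 = (990 - 31^2)/29 = 29/29 = 1, a_4 = floor((31 + 31)/1) = 62.
  m_5 = 1*62 - 31 = 31, d_5 = (990 - 31^2)/1 = 29/1 = 29: (m_5, d_5) = (m_1, d_1) = (31, 29), so from here the quotients repeat a_1, ..., a_4; the period length is 4.
So sqrt(990) = [31; (2, 6, 2, 62)] with period length k = 4.
k is even, so the fundamental solution of x^2 - 990y^2 = 1 is (p_{k-1}, q_{k-1}) = (p_3, q_3); compute convergents through index 3.
Convergents (p_i = a_i*p_{i-1} + p_{i-2}, q_i = a_i*q_{i-1} + q_{i-2} with p_{-2}=0, p_{-1}=1, q_{-2}=1, q_{-1}=0):
  i=0: a_0=31, p_0 = 31*1 + 0 = 31, q_0 = 31*0 + 1 = 1.
  i=1: a_1=2, p_1 = 2*31 + 1 = 63, q_1 = 2*1 + 0 = 2.
  i=2: a_2=6, p_2 = 6*63 + 31 = 409, q_2 = 6*2 + 1 = 13.
  i=3: a_3=2, p_3 = 2*409 + 63 = 881, q_3 = 2*13 + 2 = 28.
Check: 881^2 - 990*28^2 = 776161 - 776160 = 1, so (x, y) = (881, 28) solves the equation, and by the theorem it is the least positive solution.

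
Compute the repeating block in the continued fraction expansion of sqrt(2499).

Write x_i = (sqrt(2499) + m_i)/d_i with (m_0, d_0) = (0, 1). a_0 = floor(sqrt(2499)) = 49, since 49^2 = 2401 <= 2499 < 2500 = 50^2.
Iterate m_{i+1} = d_i*a_i - m_i, d_{i+1} = (2499 - m_{i+1}^2)/d_i, a_{i+1} = floor((a_0 + m_{i+1})/d_{i+1}):
  m_1 = 1*49 - 0 = 49, d_1 = (2499 - 49^2)/1 = 98/1 = 98, a_1 = floor((49 + 49)/98) = 1.
  m_2 = 98*1 - 49 = 49, d_2 = (2499 - 49^2)/98 = 98/98 = 1, a_2 = floor((49 + 49)/1) = 98.
  m_3 = 1*98 - 49 = 49, d_3 = (2499 - 49^2)/1 = 98/1 = 98: (m_3, d_3) = (m_1, d_1) = (49, 98), so from here the quotients repeat a_1, a_2; the period length is 2.
Hence the expansion of sqrt(2499) is a_0 = 49 followed by the repeating block 1, 98 (period 2).

[49; (1, 98)]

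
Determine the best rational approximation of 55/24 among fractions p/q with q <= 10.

Expand x = 55/24 as a continued fraction with the Euclidean algorithm:
  55 = 2*24 + 7, so a_0 = 2.
  24 = 3*7 + 3, so a_1 = 3.
  7 = 2*3 + 1, so a_2 = 2.
  3 = 3*1 + 0, so a_3 = 3.
so x = [2; 3, 2, 3].
Convergents (p_i = a_i*p_{i-1} + p_{i-2}, q_i = a_i*q_{i-1} + q_{i-2} with p_{-2}=0, p_{-1}=1, q_{-2}=1, q_{-1}=0), until the denominator exceeds 10:
  i=0: a_0=2, p_0 = 2*1 + 0 = 2, q_0 = 2*0 + 1 = 1.
  i=1: a_1=3, p_1 = 3*2 + 1 = 7, q_1 = 3*1 + 0 = 3.
  i=2: a_2=2, p_2 = 2*7 + 2 = 16, q_2 = 2*3 + 1 = 7.
  i=3: a_3=3, p_3 = 3*16 + 7 = 55, q_3 = 3*7 + 3 = 24.
q_3 = 24 > 10, so the last convergent with denominator <= 10 is p_2/q_2 = 16/7.
The closest fraction with denominator <= 10 is either p_2/q_2 or the intermediate fraction (k*p_2 + p_1)/(k*q_2 + q_1) with the largest k >= 1 whose denominator stays <= 10; these approach x as k grows, and every other convergent or intermediate fraction in range is farther away.
Largest k: floor((10 - q_1)/q_2) = floor((10 - 3)/7) = 1.
That gives (1*16 + 7)/(1*7 + 3) = 23/10.
Compare the errors: |x - 16/7| = |55*7 - 16*24|/(24*7) = 1/168, and |x - 23/10| = |55*10 - 23*24|/(24*10) = 2/240.
Cross-multiplying, 1*240 = 240 < 336 = 2*168, so 1/168 is smaller: the convergent 16/7 is closer to x than 23/10.

16/7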